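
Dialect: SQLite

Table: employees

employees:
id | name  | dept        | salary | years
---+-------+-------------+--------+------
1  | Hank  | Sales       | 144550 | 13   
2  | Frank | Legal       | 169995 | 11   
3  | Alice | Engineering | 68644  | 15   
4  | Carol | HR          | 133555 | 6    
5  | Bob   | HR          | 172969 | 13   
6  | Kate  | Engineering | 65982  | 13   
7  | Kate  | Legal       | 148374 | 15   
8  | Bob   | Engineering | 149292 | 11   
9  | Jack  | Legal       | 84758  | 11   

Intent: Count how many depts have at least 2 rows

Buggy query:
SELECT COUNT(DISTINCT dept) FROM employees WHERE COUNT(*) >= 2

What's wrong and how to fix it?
Bug: WHERE filters individual rows, not groups, so a group-level COUNT is invalid there

Fix: Group first with HAVING COUNT(*) >= 2, then COUNT the resulting groups

Corrected query:
SELECT COUNT(*) FROM (SELECT dept FROM employees GROUP BY dept HAVING COUNT(*) >= 2)

Result:
COUNT(*)
--------
3       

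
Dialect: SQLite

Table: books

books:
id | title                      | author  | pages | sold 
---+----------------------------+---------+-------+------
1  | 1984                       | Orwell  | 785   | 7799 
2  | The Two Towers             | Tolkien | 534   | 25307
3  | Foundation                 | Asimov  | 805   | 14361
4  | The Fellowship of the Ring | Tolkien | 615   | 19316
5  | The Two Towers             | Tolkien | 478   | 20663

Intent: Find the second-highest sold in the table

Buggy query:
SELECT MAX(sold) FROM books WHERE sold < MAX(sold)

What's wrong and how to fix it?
Bug: MAX(sold) on the right of the comparison is an aggregate-in-WHERE error

Fix: Put the inner MAX in a scalar subquery

Corrected query:
SELECT MAX(sold) FROM books WHERE sold < (SELECT MAX(sold) FROM books)

Result:
MAX(sold)
---------
20663    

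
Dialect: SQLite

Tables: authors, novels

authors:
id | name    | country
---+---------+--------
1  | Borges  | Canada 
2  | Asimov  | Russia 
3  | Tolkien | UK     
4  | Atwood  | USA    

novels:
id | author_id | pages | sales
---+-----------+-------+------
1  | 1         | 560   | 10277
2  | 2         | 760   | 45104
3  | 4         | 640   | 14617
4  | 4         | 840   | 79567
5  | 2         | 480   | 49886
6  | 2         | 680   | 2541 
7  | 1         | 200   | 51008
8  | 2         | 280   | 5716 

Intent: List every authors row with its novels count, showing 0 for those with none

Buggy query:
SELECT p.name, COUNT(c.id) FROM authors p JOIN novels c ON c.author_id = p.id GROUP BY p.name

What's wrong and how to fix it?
Bug: INNER JOIN drops authors rows that have no matching novels rows

Fix: Switch to LEFT JOIN to retain unmatched parent rows

Corrected query:
SELECT p.name, COUNT(c.id) FROM authors p LEFT JOIN novels c ON c.author_id = p.id GROUP BY p.name

Result:
name    | COUNT(c.id)
--------+------------
Asimov  | 4          
Atwood  | 2          
Borges  | 2          
Tolkien | 0          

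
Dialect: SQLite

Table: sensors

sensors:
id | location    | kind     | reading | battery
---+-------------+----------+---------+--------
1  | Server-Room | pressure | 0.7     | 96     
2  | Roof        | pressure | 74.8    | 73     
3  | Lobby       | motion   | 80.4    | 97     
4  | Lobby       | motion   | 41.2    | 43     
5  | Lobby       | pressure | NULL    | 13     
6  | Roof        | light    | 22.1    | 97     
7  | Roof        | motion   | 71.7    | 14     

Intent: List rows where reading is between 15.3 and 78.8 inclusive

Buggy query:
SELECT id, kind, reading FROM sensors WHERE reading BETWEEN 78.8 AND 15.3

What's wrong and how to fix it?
Bug: The bounds are reversed; BETWEEN a AND b requires a <= b to match anything

Fix: Swap the bounds so the smaller value comes first

Corrected query:
SELECT id, kind, reading FROM sensors WHERE reading BETWEEN 15.3 AND 78.8

Result:
id | kind     | reading
---+----------+--------
2  | pressure | 74.8   
4  | motion   | 41.2   
6  | light    | 22.1   
7  | motion   | 71.7   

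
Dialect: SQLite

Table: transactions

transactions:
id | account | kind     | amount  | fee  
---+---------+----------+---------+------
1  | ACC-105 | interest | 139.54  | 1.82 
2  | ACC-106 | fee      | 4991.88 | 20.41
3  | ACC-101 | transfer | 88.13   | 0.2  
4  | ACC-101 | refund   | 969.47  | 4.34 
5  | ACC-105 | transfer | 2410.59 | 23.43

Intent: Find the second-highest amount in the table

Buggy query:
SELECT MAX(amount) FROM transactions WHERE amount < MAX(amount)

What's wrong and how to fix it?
Bug: MAX(amount) on the right of the comparison is an aggregate-in-WHERE error

Fix: Put the inner MAX in a scalar subquery

Corrected query:
SELECT MAX(amount) FROM transactions WHERE amount < (SELECT MAX(amount) FROM transactions)

Result:
MAX(amount)
-----------
2410.59    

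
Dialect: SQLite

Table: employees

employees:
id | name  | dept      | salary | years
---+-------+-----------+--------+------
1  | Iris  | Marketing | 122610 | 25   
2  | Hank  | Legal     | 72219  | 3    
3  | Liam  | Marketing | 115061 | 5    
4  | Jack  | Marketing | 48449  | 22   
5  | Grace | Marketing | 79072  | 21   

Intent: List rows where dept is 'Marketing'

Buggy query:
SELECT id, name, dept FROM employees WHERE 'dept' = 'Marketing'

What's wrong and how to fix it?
Bug: Single quotes denote string literals in SQL; the column name is being compared as a constant string

Fix: Remove the quotes around the column name (or use double quotes for an identifier)

Corrected query:
SELECT id, name, dept FROM employees WHERE dept = 'Marketing'

Result:
id | name  | dept     
---+-------+----------
1  | Iris  | Marketing
3  | Liam  | Marketing
4  | Jack  | Marketing
5  | Grace | Marketing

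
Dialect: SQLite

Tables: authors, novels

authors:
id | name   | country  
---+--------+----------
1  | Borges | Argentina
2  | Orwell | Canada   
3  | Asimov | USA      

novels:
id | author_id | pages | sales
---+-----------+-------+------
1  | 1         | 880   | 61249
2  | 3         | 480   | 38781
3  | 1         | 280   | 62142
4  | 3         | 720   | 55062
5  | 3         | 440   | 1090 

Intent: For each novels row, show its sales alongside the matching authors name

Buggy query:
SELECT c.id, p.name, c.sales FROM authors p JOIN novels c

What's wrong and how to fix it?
Bug: Missing join condition: each novels row is matched to all authors rows instead of just its own

Fix: Add ON c.author_id = p.id to the JOIN

Corrected query:
SELECT c.id, p.name, c.sales FROM authors p JOIN novels c ON c.author_id = p.id

Result:
id | name   | sales
---+--------+------
1  | Borges | 61249
2  | Asimov | 38781
3  | Borges | 62142
4  | Asimov | 55062
5  | Asimov | 1090 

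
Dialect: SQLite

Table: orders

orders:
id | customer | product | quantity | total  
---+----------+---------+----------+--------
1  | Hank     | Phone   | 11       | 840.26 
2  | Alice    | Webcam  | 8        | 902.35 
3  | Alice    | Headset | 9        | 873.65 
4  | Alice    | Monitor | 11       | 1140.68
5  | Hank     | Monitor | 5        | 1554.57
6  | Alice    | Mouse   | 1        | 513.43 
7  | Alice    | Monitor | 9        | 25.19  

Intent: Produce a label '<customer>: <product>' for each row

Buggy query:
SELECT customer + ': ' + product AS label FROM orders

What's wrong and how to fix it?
Bug: '+' is numeric addition; on text columns SQLite converts them to 0 instead of concatenating

Fix: Use the || operator for string concatenation

Corrected query:
SELECT customer || ': ' || product AS label FROM orders

Result:
label         
--------------
Hank: Phone   
Alice: Webcam 
Alice: Headset
Alice: Monitor
Hank: Monitor 
Alice: Mouse  
Alice: Monitor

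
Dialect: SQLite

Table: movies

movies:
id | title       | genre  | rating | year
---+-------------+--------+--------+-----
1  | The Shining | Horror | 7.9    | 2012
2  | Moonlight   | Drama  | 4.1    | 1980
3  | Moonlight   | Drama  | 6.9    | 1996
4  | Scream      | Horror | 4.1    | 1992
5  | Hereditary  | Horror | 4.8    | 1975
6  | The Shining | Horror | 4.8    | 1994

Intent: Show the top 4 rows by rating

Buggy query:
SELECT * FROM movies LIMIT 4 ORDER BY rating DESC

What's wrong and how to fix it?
Bug: LIMIT must come after ORDER BY

Fix: Swap the clauses: ORDER BY first, then LIMIT

Corrected query:
SELECT * FROM movies ORDER BY rating DESC LIMIT 4

Result:
id | title       | genre  | rating | year
---+-------------+--------+--------+-----
1  | The Shining | Horror | 7.9    | 2012
3  | Moonlight   | Drama  | 6.9    | 1996
5  | Hereditary  | Horror | 4.8    | 1975
6  | The Shining | Horror | 4.8    | 1994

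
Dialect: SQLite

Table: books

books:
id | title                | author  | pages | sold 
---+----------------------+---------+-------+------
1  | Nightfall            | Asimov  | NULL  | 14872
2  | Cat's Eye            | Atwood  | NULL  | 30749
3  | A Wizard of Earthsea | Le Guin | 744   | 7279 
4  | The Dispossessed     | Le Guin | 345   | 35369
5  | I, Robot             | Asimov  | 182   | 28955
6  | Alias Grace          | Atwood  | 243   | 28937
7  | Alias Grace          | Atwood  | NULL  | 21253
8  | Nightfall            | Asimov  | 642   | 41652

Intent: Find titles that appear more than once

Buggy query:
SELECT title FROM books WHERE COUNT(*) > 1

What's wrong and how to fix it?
Bug: COUNT(*) is an aggregate and cannot be used in WHERE

Fix: Group first, then use HAVING for the count condition

Corrected query:
SELECT title FROM books GROUP BY title HAVING COUNT(*) > 1

Result:
title      
-----------
Alias Grace
Nightfall  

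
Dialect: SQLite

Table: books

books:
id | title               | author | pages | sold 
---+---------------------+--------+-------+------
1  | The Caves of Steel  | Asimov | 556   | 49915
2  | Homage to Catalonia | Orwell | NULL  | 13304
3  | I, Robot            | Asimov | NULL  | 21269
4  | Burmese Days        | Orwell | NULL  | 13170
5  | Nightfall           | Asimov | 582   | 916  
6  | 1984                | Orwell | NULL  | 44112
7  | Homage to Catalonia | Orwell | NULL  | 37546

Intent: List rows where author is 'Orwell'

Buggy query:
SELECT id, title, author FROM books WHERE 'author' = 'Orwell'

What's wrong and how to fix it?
Bug: 'author' in single quotes is a string literal, not the column; the comparison is literal-vs-literal and never true

Fix: Remove the quotes around the column name (or use double quotes for an identifier)

Corrected query:
SELECT id, title, author FROM books WHERE author = 'Orwell'

Result:
id | title               | author
---+---------------------+-------
2  | Homage to Catalonia | Orwell
4  | Burmese Days        | Orwell
6  | 1984                | Orwell
7  | Homage to Catalonia | Orwell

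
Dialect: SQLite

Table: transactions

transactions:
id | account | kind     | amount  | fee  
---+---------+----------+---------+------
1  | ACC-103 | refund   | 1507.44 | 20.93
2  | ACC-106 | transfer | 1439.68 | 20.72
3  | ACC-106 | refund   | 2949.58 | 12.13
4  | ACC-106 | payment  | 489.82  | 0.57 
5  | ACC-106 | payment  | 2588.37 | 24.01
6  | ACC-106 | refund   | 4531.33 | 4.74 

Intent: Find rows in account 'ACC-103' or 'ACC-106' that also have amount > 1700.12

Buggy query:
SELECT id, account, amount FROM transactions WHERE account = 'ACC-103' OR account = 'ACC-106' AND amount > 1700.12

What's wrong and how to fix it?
Bug: AND binds tighter than OR, so this parses as account = 'ACC-103' OR (account = 'ACC-106' AND amount > 1700.12)

Fix: Add parentheses around the OR so the AND applies to both alternatives

Corrected query:
SELECT id, account, amount FROM transactions WHERE (account = 'ACC-103' OR account = 'ACC-106') AND amount > 1700.12

Result:
id | account | amount 
---+---------+--------
3  | ACC-106 | 2949.58
5  | ACC-106 | 2588.37
6  | ACC-106 | 4531.33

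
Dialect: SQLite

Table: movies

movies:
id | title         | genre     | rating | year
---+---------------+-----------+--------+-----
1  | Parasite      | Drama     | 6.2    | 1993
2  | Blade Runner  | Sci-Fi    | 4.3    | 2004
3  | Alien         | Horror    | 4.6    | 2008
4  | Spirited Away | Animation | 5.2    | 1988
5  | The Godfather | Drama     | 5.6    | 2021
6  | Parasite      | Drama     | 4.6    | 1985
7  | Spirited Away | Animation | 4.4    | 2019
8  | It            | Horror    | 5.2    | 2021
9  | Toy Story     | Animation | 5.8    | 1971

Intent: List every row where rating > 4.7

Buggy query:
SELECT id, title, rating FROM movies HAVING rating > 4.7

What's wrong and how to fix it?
Bug: This is a non-aggregate query (no GROUP BY, no aggregates), so in SQLite the HAVING clause is invalid here; a row-level condition belongs in WHERE

Fix: Replace HAVING with WHERE since the condition applies to individual rows

Corrected query:
SELECT id, title, rating FROM movies WHERE rating > 4.7

Result:
id | title         | rating
---+---------------+-------
1  | Parasite      | 6.2   
4  | Spirited Away | 5.2   
5  | The Godfather | 5.6   
8  | It            | 5.2   
9  | Toy Story     | 5.8   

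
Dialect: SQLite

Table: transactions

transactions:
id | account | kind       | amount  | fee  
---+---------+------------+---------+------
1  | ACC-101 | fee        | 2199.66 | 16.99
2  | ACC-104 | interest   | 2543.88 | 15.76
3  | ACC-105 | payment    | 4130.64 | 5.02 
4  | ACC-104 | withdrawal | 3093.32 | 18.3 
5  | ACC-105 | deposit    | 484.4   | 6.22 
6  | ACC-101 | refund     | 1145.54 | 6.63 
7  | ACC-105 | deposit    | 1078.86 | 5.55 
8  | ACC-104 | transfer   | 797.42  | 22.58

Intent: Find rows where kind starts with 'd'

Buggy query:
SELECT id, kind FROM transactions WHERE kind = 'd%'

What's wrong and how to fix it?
Bug: Wildcards only work with LIKE; '=' treats '%' as a literal character

Fix: Use LIKE for wildcard pattern matching

Corrected query:
SELECT id, kind FROM transactions WHERE kind LIKE 'd%'

Result:
id | kind   
---+--------
5  | deposit
7  | deposit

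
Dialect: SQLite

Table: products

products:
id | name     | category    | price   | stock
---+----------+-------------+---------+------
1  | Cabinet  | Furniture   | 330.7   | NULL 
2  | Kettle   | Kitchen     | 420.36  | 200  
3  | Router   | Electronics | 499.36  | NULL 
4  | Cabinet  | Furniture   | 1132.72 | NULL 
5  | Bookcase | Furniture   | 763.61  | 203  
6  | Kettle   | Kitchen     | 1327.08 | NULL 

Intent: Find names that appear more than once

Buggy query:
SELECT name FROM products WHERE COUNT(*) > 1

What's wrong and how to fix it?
Bug: WHERE can't reference COUNT(*); aggregates are computed after WHERE

Fix: GROUP BY name, then filter groups with HAVING COUNT(*) > 1

Corrected query:
SELECT name FROM products GROUP BY name HAVING COUNT(*) > 1

Result:
name   
-------
Cabinet
Kettle 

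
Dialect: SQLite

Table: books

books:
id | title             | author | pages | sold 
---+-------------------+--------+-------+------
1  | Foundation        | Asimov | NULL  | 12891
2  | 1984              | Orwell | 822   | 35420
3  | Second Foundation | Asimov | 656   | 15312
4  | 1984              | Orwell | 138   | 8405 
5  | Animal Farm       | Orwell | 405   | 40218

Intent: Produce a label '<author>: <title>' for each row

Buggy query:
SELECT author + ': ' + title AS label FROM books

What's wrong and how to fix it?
Bug: '+' is numeric addition; on text columns SQLite converts them to 0 instead of concatenating

Fix: Use the || operator for string concatenation

Corrected query:
SELECT author || ': ' || title AS label FROM books

Result:
label                    
-------------------------
Asimov: Foundation       
Orwell: 1984             
Asimov: Second Foundation
Orwell: 1984             
Orwell: Animal Farm      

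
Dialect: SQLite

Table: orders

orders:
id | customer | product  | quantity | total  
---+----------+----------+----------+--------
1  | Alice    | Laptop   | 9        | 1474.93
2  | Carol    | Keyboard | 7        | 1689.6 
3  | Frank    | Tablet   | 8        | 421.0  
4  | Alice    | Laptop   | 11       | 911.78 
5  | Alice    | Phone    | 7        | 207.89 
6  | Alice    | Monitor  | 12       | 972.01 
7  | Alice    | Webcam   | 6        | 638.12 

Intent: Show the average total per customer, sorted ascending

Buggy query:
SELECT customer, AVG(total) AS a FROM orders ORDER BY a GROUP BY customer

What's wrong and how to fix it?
Bug: GROUP BY must precede ORDER BY

Fix: Reorder: SELECT … FROM … GROUP BY … ORDER BY …

Corrected query:
SELECT customer, AVG(total) AS a FROM orders GROUP BY customer ORDER BY a

Result:
customer | a      
---------+--------
Frank    | 421    
Alice    | 840.946
Carol    | 1689.6 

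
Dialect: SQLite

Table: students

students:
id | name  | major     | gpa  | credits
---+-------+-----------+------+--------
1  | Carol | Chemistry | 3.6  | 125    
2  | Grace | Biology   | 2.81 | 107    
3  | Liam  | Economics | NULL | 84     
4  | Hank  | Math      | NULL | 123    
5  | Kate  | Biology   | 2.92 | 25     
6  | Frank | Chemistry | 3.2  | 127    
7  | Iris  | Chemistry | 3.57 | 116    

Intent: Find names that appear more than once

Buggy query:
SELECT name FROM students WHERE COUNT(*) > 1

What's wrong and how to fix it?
Bug: WHERE can't reference COUNT(*); aggregates are computed after WHERE

Fix: GROUP BY name, then filter groups with HAVING COUNT(*) > 1

Corrected query:
SELECT name FROM students GROUP BY name HAVING COUNT(*) > 1

Result:
(no rows)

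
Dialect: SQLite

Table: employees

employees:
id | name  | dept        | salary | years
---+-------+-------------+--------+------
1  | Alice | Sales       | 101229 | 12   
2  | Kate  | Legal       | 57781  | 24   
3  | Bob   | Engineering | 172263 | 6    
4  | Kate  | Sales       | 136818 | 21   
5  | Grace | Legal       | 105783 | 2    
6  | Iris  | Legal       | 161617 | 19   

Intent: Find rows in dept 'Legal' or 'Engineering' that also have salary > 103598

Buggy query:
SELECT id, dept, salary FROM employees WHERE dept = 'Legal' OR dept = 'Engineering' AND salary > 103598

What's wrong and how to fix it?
Bug: AND binds tighter than OR, so this parses as dept = 'Legal' OR (dept = 'Engineering' AND salary > 103598)

Fix: Group the OR with parentheses (or use IN), then AND the threshold

Corrected query:
SELECT id, dept, salary FROM employees WHERE (dept = 'Legal' OR dept = 'Engineering') AND salary > 103598

Result:
id | dept        | salary
---+-------------+-------
3  | Engineering | 172263
5  | Legal       | 105783
6  | Legal       | 161617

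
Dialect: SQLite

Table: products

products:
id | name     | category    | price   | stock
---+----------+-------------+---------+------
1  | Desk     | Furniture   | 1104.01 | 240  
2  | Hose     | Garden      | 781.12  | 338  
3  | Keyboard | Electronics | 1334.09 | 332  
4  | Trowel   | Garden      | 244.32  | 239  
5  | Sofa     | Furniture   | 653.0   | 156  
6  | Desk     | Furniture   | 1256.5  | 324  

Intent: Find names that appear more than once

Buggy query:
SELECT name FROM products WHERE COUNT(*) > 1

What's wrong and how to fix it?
Bug: COUNT(*) is an aggregate and cannot be used in WHERE

Fix: GROUP BY name, then filter groups with HAVING COUNT(*) > 1

Corrected query:
SELECT name FROM products GROUP BY name HAVING COUNT(*) > 1

Result:
name
----
Desk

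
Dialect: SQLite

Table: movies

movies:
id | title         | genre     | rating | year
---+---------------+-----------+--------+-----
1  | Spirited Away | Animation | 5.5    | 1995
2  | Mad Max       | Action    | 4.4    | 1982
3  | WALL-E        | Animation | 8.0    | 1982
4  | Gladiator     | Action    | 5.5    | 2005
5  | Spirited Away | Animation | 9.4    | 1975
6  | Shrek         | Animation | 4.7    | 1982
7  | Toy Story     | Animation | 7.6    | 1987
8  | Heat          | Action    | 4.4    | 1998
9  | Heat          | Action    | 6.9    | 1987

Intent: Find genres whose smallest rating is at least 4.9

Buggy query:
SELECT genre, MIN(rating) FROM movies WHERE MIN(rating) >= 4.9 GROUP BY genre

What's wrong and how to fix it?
Bug: MIN() in WHERE is a misuse of aggregate

Fix: Use HAVING for the per-group MIN condition

Corrected query:
SELECT genre, MIN(rating) FROM movies GROUP BY genre HAVING MIN(rating) >= 4.9

Result:
(no rows)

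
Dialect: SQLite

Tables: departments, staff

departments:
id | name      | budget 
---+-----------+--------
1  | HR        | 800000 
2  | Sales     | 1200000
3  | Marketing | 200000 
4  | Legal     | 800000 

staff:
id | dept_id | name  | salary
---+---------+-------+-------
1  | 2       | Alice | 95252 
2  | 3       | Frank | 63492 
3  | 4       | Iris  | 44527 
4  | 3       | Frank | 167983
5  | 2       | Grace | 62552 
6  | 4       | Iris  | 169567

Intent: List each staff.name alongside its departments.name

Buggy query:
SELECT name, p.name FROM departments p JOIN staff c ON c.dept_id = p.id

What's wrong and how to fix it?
Bug: 'name' exists in both joined tables, so the database can't tell which one is meant

Fix: Qualify the column with its table alias (c.name)

Corrected query:
SELECT c.name, p.name FROM departments p JOIN staff c ON c.dept_id = p.id

Result:
name  | name     
------+----------
Alice | Sales    
Frank | Marketing
Iris  | Legal    
Frank | Marketing
Grace | Sales    
Iris  | Legal    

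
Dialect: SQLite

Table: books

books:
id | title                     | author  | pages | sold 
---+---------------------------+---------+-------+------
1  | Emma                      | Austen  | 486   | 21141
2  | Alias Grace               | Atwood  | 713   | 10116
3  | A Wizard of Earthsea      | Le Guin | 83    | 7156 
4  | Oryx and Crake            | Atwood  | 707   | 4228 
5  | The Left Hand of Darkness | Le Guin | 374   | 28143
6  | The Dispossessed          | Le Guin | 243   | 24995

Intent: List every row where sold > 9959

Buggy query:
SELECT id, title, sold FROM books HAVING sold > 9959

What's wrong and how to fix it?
Bug: HAVING filters the output of aggregation, but this query has no GROUP BY and no aggregate functions, so SQLite rejects it (HAVING clause on a non-aggregate query); the condition here is per row

Fix: Use WHERE for row-level filtering

Corrected query:
SELECT id, title, sold FROM books WHERE sold > 9959

Result:
id | title                     | sold 
---+---------------------------+------
1  | Emma                      | 21141
2  | Alias Grace               | 10116
5  | The Left Hand of Darkness | 28143
6  | The Dispossessed          | 24995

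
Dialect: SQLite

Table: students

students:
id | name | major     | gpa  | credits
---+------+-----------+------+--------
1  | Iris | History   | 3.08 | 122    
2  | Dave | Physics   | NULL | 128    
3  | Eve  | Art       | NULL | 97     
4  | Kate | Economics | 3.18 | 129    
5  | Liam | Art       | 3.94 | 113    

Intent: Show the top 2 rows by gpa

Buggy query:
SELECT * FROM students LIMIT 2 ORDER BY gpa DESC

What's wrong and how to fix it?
Bug: LIMIT must come after ORDER BY

Fix: Swap the clauses: ORDER BY first, then LIMIT

Corrected query:
SELECT * FROM students ORDER BY gpa DESC LIMIT 2

Result:
id | name | major     | gpa  | credits
---+------+-----------+------+--------
5  | Liam | Art       | 3.94 | 113    
4  | Kate | Economics | 3.18 | 129    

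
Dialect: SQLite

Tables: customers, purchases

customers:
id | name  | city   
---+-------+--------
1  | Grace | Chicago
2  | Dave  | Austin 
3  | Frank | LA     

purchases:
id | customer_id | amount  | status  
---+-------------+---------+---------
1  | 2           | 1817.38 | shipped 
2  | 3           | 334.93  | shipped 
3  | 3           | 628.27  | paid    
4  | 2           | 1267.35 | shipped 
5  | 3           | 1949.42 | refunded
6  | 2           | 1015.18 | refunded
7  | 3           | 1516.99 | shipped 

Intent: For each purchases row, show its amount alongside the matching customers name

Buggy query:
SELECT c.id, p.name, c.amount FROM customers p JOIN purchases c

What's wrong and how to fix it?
Bug: Missing join condition: each purchases row is matched to all customers rows instead of just its own

Fix: Specify the join condition linking the foreign key to the parent id

Corrected query:
SELECT c.id, p.name, c.amount FROM customers p JOIN purchases c ON c.customer_id = p.id

Result:
id | name  | amount 
---+-------+--------
1  | Dave  | 1817.38
2  | Frank | 334.93 
3  | Frank | 628.27 
4  | Dave  | 1267.35
5  | Frank | 1949.42
6  | Dave  | 1015.18
7  | Frank | 1516.99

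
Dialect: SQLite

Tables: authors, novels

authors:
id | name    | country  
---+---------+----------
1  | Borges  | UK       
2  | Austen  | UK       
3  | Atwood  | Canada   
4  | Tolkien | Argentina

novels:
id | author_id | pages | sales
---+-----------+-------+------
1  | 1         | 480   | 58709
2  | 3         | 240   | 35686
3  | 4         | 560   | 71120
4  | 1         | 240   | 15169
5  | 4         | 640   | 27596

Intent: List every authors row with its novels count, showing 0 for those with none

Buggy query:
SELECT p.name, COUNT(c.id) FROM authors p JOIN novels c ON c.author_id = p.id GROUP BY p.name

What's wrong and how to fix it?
Bug: An inner join excludes parents with zero children

Fix: Use LEFT JOIN so parents without children still appear (COUNT(c.id) gives 0)

Corrected query:
SELECT p.name, COUNT(c.id) FROM authors p LEFT JOIN novels c ON c.author_id = p.id GROUP BY p.name

Result:
name    | COUNT(c.id)
--------+------------
Atwood  | 1          
Austen  | 0          
Borges  | 2          
Tolkien | 2          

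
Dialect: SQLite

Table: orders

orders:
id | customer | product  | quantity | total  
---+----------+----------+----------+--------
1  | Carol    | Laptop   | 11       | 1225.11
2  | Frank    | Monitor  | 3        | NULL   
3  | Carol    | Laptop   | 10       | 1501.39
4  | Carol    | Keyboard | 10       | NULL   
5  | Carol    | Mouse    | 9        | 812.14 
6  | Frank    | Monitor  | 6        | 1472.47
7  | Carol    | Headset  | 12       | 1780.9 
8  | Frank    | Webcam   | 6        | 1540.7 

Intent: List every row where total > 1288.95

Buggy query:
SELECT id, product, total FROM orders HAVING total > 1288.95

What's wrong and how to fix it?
Bug: This is a non-aggregate query (no GROUP BY, no aggregates), so in SQLite the HAVING clause is invalid here; a row-level condition belongs in WHERE

Fix: Use WHERE for row-level filtering

Corrected query:
SELECT id, product, total FROM orders WHERE total > 1288.95

Result:
id | product | total  
---+---------+--------
3  | Laptop  | 1501.39
6  | Monitor | 1472.47
7  | Headset | 1780.9 
8  | Webcam  | 1540.7 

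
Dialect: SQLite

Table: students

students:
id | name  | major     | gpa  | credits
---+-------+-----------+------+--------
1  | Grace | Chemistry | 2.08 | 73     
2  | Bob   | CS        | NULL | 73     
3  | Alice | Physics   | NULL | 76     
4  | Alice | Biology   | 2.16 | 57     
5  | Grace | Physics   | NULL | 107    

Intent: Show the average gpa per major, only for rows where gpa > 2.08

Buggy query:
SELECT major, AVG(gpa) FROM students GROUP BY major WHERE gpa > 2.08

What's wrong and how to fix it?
Bug: Row-level WHERE must come before GROUP BY in the clause order

Fix: Place WHERE between FROM and GROUP BY

Corrected query:
SELECT major, AVG(gpa) FROM students WHERE gpa > 2.08 GROUP BY major

Result:
major   | AVG(gpa)
--------+---------
Biology | 2.16    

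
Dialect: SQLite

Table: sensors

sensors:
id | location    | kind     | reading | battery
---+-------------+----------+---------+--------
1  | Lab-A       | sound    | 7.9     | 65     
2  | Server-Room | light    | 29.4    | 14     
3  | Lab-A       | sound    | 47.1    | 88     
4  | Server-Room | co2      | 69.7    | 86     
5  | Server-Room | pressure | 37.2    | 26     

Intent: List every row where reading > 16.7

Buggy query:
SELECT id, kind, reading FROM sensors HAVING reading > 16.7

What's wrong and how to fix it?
Bug: This is a non-aggregate query (no GROUP BY, no aggregates), so in SQLite the HAVING clause is invalid here; a row-level condition belongs in WHERE

Fix: Replace HAVING with WHERE since the condition applies to individual rows

Corrected query:
SELECT id, kind, reading FROM sensors WHERE reading > 16.7

Result:
id | kind     | reading
---+----------+--------
2  | light    | 29.4   
3  | sound    | 47.1   
4  | co2      | 69.7   
5  | pressure | 37.2   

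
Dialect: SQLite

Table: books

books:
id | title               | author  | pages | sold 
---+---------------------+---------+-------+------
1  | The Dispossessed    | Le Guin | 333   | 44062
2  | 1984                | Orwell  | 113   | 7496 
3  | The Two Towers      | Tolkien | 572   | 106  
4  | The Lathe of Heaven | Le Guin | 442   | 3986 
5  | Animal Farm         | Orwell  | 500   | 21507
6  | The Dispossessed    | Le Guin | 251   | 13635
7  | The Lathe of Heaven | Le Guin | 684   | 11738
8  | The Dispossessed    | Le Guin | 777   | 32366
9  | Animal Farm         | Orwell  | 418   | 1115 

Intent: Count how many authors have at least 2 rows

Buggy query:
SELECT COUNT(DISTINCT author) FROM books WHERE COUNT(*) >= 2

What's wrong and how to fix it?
Bug: WHERE filters individual rows, not groups, so a group-level COUNT is invalid there

Fix: Group first with HAVING COUNT(*) >= 2, then COUNT the resulting groups

Corrected query:
SELECT COUNT(*) FROM (SELECT author FROM books GROUP BY author HAVING COUNT(*) >= 2)

Result:
COUNT(*)
--------
2       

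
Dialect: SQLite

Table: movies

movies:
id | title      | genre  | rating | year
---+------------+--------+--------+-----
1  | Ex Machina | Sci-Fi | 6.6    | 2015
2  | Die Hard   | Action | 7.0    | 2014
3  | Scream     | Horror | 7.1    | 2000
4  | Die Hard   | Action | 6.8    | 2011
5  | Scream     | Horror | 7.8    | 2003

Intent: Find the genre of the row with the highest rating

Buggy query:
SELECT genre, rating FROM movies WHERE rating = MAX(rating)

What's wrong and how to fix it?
Bug: WHERE is evaluated per row; an aggregate over the whole table isn't defined there

Fix: Wrap MAX in a scalar subquery so WHERE compares against a single value

Corrected query:
SELECT genre, rating FROM movies WHERE rating = (SELECT MAX(rating) FROM movies)

Result:
genre  | rating
-------+-------
Horror | 7.8   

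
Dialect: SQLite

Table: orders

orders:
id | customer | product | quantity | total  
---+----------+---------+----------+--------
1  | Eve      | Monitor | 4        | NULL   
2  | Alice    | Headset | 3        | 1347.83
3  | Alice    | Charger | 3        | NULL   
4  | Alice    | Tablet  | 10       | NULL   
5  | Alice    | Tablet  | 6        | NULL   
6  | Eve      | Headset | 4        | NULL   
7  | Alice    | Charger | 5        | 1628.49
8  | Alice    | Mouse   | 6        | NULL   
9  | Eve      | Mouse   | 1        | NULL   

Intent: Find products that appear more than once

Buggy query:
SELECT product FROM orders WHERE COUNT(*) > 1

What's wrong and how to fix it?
Bug: COUNT(*) is an aggregate and cannot be used in WHERE

Fix: Group first, then use HAVING for the count condition

Corrected query:
SELECT product FROM orders GROUP BY product HAVING COUNT(*) > 1

Result:
product
-------
Charger
Headset
Mouse  
Tablet 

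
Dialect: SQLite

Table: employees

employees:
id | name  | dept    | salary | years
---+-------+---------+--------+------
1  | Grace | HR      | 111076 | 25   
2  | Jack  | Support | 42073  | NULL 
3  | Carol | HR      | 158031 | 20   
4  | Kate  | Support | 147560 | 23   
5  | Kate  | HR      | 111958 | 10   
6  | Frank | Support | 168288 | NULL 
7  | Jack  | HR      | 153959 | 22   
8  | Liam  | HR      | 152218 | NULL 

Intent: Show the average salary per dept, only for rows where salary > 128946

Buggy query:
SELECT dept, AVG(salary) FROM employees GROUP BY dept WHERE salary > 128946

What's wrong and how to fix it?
Bug: Row-level WHERE must come before GROUP BY in the clause order

Fix: Place WHERE between FROM and GROUP BY

Corrected query:
SELECT dept, AVG(salary) FROM employees WHERE salary > 128946 GROUP BY dept

Result:
dept    | AVG(salary)
--------+------------
HR      | 154736     
Support | 157924     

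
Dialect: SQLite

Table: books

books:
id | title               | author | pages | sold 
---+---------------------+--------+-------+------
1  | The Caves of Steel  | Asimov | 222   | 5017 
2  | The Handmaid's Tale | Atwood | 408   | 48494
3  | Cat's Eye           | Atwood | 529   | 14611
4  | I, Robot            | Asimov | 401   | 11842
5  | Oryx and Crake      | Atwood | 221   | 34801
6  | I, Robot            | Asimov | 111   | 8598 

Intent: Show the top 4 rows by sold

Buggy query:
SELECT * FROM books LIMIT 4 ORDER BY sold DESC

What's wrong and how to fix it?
Bug: LIMIT must come after ORDER BY

Fix: Sort with ORDER BY, then apply LIMIT

Corrected query:
SELECT * FROM books ORDER BY sold DESC LIMIT 4

Result:
id | title               | author | pages | sold 
---+---------------------+--------+-------+------
2  | The Handmaid's Tale | Atwood | 408   | 48494
5  | Oryx and Crake      | Atwood | 221   | 34801
3  | Cat's Eye           | Atwood | 529   | 14611
4  | I, Robot            | Asimov | 401   | 11842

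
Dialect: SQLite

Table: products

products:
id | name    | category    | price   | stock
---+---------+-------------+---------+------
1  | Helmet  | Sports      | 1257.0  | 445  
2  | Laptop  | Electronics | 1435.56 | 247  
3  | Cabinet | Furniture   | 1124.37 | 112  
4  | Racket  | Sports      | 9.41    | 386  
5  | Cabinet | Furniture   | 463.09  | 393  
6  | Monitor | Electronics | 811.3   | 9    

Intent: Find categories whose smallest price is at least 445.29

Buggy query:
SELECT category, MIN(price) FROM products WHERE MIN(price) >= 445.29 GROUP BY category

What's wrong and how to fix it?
Bug: MIN() in WHERE is a misuse of aggregate

Fix: Replace WHERE with HAVING after the GROUP BY

Corrected query:
SELECT category, MIN(price) FROM products GROUP BY category HAVING MIN(price) >= 445.29

Result:
category    | MIN(price)
------------+-----------
Electronics | 811.3     
Furniture   | 463.09    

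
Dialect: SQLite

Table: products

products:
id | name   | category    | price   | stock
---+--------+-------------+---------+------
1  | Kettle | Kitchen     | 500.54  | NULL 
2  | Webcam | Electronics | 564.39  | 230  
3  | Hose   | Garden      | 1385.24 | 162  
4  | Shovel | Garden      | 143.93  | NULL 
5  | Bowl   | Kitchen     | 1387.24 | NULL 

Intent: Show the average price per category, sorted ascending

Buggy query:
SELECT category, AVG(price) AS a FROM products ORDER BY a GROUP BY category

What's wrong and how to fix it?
Bug: GROUP BY must precede ORDER BY

Fix: Reorder: SELECT … FROM … GROUP BY … ORDER BY …

Corrected query:
SELECT category, AVG(price) AS a FROM products GROUP BY category ORDER BY a

Result:
category    | a      
------------+--------
Electronics | 564.39 
Garden      | 764.585
Kitchen     | 943.89 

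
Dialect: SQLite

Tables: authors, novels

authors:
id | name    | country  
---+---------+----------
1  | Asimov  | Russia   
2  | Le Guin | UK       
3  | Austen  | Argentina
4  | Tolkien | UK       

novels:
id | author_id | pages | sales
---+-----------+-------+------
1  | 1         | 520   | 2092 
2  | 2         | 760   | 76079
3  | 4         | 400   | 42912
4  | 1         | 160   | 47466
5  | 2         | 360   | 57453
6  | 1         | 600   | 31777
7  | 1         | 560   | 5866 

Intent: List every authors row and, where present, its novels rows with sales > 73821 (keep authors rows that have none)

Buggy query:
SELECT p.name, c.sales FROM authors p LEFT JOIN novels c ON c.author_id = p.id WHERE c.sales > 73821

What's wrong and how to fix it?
Bug: A WHERE condition on the right-hand table after LEFT JOIN drops unmatched parents

Fix: Move the right-table condition into the ON clause so unmatched parents are kept

Corrected query:
SELECT p.name, c.sales FROM authors p LEFT JOIN novels c ON c.author_id = p.id AND c.sales > 73821

Result:
name    | sales
--------+------
Asimov  | NULL 
Le Guin | 76079
Austen  | NULL 
Tolkien | NULL 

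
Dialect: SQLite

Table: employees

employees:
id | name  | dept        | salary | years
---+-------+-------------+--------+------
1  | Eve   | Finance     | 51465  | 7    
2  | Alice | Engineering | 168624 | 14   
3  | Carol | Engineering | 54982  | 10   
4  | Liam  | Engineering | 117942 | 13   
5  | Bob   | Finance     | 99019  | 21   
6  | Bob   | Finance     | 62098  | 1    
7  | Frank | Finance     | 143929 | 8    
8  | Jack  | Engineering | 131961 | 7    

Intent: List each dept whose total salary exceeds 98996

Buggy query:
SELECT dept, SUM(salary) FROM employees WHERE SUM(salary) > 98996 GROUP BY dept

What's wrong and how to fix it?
Bug: WHERE runs before GROUP BY, so aggregates aren't available there

Fix: Use HAVING (which filters groups after aggregation) instead of WHERE

Corrected query:
SELECT dept, SUM(salary) FROM employees GROUP BY dept HAVING SUM(salary) > 98996

Result:
dept        | SUM(salary)
------------+------------
Engineering | 473509     
Finance     | 356511     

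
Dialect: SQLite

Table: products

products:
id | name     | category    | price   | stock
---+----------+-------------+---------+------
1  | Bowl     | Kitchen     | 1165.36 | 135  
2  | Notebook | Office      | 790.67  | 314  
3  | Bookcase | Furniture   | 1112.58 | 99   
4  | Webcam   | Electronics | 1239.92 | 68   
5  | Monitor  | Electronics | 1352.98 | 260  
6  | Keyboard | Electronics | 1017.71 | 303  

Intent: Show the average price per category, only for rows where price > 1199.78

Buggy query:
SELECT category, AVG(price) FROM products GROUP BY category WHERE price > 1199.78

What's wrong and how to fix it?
Bug: WHERE cannot follow GROUP BY

Fix: Place WHERE between FROM and GROUP BY

Corrected query:
SELECT category, AVG(price) FROM products WHERE price > 1199.78 GROUP BY category

Result:
category    | AVG(price)
------------+-----------
Electronics | 1296.45   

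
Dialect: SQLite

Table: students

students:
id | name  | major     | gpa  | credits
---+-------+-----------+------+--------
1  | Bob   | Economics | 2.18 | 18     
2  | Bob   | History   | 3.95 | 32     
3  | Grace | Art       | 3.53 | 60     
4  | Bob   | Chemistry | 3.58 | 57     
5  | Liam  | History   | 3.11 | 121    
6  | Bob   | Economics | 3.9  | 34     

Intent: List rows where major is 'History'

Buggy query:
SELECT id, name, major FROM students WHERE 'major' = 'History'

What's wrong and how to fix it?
Bug: Single quotes denote string literals in SQL; the column name is being compared as a constant string

Fix: Remove the quotes around the column name (or use double quotes for an identifier)

Corrected query:
SELECT id, name, major FROM students WHERE major = 'History'

Result:
id | name | major  
---+------+--------
2  | Bob  | History
5  | Liam | History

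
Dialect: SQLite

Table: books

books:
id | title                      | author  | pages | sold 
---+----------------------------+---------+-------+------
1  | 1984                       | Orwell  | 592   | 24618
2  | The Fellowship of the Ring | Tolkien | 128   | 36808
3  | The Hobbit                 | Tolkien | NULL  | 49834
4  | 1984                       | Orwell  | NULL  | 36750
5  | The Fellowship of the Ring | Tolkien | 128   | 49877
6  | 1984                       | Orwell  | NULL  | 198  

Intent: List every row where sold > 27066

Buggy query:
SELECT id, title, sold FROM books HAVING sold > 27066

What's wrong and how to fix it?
Bug: This is a non-aggregate query (no GROUP BY, no aggregates), so in SQLite the HAVING clause is invalid here; a row-level condition belongs in WHERE

Fix: Replace HAVING with WHERE since the condition applies to individual rows

Corrected query:
SELECT id, title, sold FROM books WHERE sold > 27066

Result:
id | title                      | sold 
---+----------------------------+------
2  | The Fellowship of the Ring | 36808
3  | The Hobbit                 | 49834
4  | 1984                       | 36750
5  | The Fellowship of the Ring | 49877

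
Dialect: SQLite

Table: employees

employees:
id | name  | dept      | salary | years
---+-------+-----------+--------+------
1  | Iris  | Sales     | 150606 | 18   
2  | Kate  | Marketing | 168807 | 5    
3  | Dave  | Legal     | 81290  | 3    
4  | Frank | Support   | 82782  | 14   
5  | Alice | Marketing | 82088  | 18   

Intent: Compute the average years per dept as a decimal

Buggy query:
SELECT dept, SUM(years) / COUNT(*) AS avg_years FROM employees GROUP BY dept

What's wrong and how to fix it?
Bug: SUM(years) and COUNT(*) are both integers; the division truncates the fractional part

Fix: Multiply by 1.0 (or CAST to REAL) to force floating-point division

Corrected query:
SELECT dept, SUM(years) * 1.0 / COUNT(*) AS avg_years FROM employees GROUP BY dept

Result:
dept      | avg_years
----------+----------
Legal     | 3        
Marketing | 11.5     
Sales     | 18       
Support   | 14       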